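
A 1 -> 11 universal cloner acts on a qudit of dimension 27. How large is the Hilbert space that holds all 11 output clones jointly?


Output space = H^(tensor 11) where dim(H) = 27
dim = 27^11
= 729 (after 2 factors)
= 19683 (after 3 factors)
= 531441 (after 4 factors)
= 14348907 (after 5 factors)
= 387420489 (after 6 factors)
= 10460353203 (after 7 factors)
= 282429536481 (after 8 factors)
= 7625597484987 (after 9 factors)
= 205891132094649 (after 10 factors)
= 5559060566555523 (after 11 factors)
= 5559060566555523

5559060566555523


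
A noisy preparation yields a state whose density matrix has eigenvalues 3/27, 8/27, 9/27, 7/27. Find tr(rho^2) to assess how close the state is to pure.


tr(rho^2) = sum of eigenvalues squared
= (3/27)^2 + (8/27)^2 + (9/27)^2 + (7/27)^2
= (9 + 64 + 81 + 49) / 729
= 203/729
= 0.2785

0.2785


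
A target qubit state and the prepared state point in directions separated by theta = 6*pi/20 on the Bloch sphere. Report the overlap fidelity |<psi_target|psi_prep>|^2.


For states separated by angle theta on Bloch sphere:
F = cos^2(theta/2)
theta = 6*pi/20 = 0.9425
theta/2 = 0.4712
cos(theta/2) = 0.8910
F = 0.7939

0.7939


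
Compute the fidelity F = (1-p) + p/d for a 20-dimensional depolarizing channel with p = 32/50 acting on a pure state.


F = (1-p) + p/d
= (1 - 0.6400) + 0.6400/20
= 0.3600 + 0.0320
= 0.3920

0.3920


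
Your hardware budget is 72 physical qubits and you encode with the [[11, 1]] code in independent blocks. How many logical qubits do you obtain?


Each code block uses 11 physical qubits for 1 logical qubit(s).
Number of complete blocks = floor(72 / 11) = 6
Logical qubits = 6 * 1
= 6

6


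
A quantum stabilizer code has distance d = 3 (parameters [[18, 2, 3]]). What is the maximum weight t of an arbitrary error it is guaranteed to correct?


Code parameters: [[18, 2, 3]], distance d = 3.
Number of correctable errors = floor((d-1)/2)
= floor((3 - 1)/2)
= floor(2/2)
= 1

1


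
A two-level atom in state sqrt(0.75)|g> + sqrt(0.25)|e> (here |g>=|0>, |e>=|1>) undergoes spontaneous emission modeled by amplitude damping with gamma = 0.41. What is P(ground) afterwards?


For amplitude damping with parameter gamma on state sqrt(a)|0> + sqrt(b)|1>:
alpha^2 = 0.75, beta^2 = 0.25
P(|0>) = alpha^2 + gamma * beta^2
= 0.75 + 0.41 * 0.25
= 0.75 + 0.1025
= 0.8525

0.8525


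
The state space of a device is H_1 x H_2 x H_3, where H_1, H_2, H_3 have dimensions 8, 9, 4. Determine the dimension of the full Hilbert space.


dim(H_1 x H_2 x H_3) = 8 * 9 * 4
= 72 * 4
= 288

288


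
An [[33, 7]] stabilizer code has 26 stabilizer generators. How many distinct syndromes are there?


Each stabilizer generator gives a binary (+1 or -1) measurement outcome.
With 26 independent generators:
Total syndromes = 2^26
= 67108864

67108864


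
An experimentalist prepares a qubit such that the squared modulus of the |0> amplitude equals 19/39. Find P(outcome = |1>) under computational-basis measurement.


|alpha|^2 = 19/39 = 0.4872
|beta|^2 = 1 - 19/39 = 20/39 = 0.5128
P(|1>) = |beta|^2 = 0.5128

0.5128


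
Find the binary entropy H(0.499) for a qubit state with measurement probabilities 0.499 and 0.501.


S = -p*log2(p) - (1-p)*log2(1-p)
p = 0.4990, 1-p = 0.5010
= -0.4990 * log2(0.4990) - 0.5010 * log2(0.5010)
= -(-0.5004) - (-0.4996)
= 1.0000

1.0000


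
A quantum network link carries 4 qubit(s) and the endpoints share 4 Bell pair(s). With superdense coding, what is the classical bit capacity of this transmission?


Superdense coding allows 2 classical bits per shared entangled pair.
4 pair(s) -> 2 * 4 = 8 classical bits

8


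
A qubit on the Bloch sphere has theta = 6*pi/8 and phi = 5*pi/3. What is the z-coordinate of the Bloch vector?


theta = 2.3562, phi = 5.2360
r_z = cos(theta) = -0.7071

-0.7071


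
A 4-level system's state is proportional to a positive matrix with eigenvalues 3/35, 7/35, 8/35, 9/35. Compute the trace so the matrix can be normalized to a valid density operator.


tr(M) = sum of eigenvalues
= 3/35 + 7/35 + 8/35 + 9/35
= 27/35
= 0.7714

0.7714


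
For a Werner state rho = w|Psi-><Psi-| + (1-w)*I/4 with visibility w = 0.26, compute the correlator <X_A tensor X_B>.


|Psi-> = (|01> - |10>)/sqrt(2)
For the pure Bell state, <X_A X_B> = -1 (Bell-state Pauli correlator).
The maximally-mixed part I/4 has tr(I/4 * P tensor P) = 0 for any traceless Pauli P.
So <X_A X_B>_rho = w * (-1) + (1 - w) * 0
= 0.26 * (-1)
= -0.2600

-0.2600


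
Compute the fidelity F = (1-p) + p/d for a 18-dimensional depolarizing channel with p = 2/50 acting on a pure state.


F = (1-p) + p/d
= (1 - 0.0400) + 0.0400/18
= 0.9600 + 0.0022
= 0.9622

0.9622


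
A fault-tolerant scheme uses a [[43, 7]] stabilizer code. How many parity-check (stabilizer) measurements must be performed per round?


For an [[n,k]] stabilizer code:
Number of stabilizer generators = n - k
= 43 - 7
= 36

36


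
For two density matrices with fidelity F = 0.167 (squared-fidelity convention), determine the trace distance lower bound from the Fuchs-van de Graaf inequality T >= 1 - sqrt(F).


Fuchs-van de Graaf (squared-fidelity convention): 1 - sqrt(F) <= T <= sqrt(1 - F).
Lower bound: T >= 1 - sqrt(F)
sqrt(F) = sqrt(0.167) = 0.4087
T >= 1 - 0.4087
T >= 0.5913

0.5913


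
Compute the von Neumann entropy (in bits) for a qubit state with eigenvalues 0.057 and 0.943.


S = -p*log2(p) - (1-p)*log2(1-p)
p = 0.0570, 1-p = 0.9430
= -0.0570 * log2(0.0570) - 0.9430 * log2(0.9430)
= -(-0.2356) - (-0.0798)
= 0.3154

0.3154


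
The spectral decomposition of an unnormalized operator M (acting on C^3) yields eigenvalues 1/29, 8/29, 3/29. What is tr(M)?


tr(M) = sum of eigenvalues
= 1/29 + 8/29 + 3/29
= 12/29
= 0.4138

0.4138


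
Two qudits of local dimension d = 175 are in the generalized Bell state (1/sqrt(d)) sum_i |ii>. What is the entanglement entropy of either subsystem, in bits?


For a maximally entangled state in d x d:
S = log2(d) = log2(175)
= 7.4512

7.4512


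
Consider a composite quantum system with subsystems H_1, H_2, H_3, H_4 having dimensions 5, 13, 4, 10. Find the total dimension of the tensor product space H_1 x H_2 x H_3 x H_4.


dim(H_1 x H_2 x H_3 x H_4) = 5 * 13 * 4 * 10
= 65 * 4 * 10
= 260 * 10
= 2600

2600


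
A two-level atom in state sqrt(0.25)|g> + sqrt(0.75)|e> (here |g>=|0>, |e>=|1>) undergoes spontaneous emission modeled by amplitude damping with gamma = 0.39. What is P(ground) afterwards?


For amplitude damping with parameter gamma on state sqrt(a)|0> + sqrt(b)|1>:
alpha^2 = 0.25, beta^2 = 0.75
P(|0>) = alpha^2 + gamma * beta^2
= 0.25 + 0.39 * 0.75
= 0.25 + 0.2925
= 0.5425

0.5425


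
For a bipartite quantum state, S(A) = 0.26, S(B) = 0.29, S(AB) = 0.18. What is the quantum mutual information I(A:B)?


I(A:B) = S(A) + S(B) - S(AB)
= 0.26 + 0.29 - 0.18
= 0.3700

0.3700


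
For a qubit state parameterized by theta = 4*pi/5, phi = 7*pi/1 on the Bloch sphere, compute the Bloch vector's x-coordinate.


theta = 2.5133, phi = 21.9911
r_x = sin(theta)*cos(phi) = 0.5878 * -1.0000
r_x = -0.5878

-0.5878


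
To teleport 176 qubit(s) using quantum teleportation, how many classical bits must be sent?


Quantum teleportation requires 2 classical bits per qubit teleported.
176 qubit(s) -> 2 * 176 = 352 classical bits

352


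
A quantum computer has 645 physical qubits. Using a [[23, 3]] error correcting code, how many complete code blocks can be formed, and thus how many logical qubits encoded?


Each code block uses 23 physical qubits for 3 logical qubit(s).
Number of complete blocks = floor(645 / 23) = 28
Logical qubits = 28 * 3
= 84

84


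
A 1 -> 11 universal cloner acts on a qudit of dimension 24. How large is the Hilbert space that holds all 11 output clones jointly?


Output space = H^(tensor 11) where dim(H) = 24
dim = 24^11
= 576 (after 2 factors)
= 13824 (after 3 factors)
= 331776 (after 4 factors)
= 7962624 (after 5 factors)
= 191102976 (after 6 factors)
= 4586471424 (after 7 factors)
= 110075314176 (after 8 factors)
= 2641807540224 (after 9 factors)
= 63403380965376 (after 10 factors)
= 1521681143169024 (after 11 factors)
= 1521681143169024

1521681143169024


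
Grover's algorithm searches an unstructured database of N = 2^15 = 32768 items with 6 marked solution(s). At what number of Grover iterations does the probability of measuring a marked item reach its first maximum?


After j Grover iterations the success probability is P(j) = sin^2((2j+1)*theta), where sin(theta) = sqrt(k/N).
N = 2^15 = 32768, k = 6
sin(theta) = sqrt(k/N) = 0.01353164693
theta = arcsin(sqrt(k/N)) = 0.01353205992 rad
P(j) reaches its first maximum when (2j+1)*theta is as close as possible to pi/2, i.e. j = round(pi/(4*theta) - 1/2).
pi/(4*theta) - 1/2 = 57.5398
(For comparison, the common estimate pi/4 * sqrt(N/k) = 58.0416; the exact maximiser is used here.)
Optimal iterations = 58

58


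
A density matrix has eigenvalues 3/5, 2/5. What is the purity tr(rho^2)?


tr(rho^2) = sum of eigenvalues squared
= (3/5)^2 + (2/5)^2
= (9 + 4) / 25
= 13/25
= 0.5200

0.5200


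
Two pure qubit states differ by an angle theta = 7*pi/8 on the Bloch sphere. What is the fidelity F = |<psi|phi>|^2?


For states separated by angle theta on Bloch sphere:
F = cos^2(theta/2)
theta = 7*pi/8 = 2.7489
theta/2 = 1.3744
cos(theta/2) = 0.1951
F = 0.0381

0.0381


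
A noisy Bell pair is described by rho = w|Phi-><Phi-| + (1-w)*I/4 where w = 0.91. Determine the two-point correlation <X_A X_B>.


|Phi-> = (|00> - |11>)/sqrt(2)
For the pure Bell state, <X_A X_B> = -1 (Bell-state Pauli correlator).
The maximally-mixed part I/4 has tr(I/4 * P tensor P) = 0 for any traceless Pauli P.
So <X_A X_B>_rho = w * (-1) + (1 - w) * 0
= 0.91 * (-1)
= -0.9100

-0.9100


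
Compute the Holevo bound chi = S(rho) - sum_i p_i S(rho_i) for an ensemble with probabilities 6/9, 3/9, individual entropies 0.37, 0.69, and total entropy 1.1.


chi = S(rho) - sum_i p_i * S(rho_i)
Weighted entropy = 6/9 * 0.37 + 3/9 * 0.69
= 0.4767
chi = 1.1 - 0.4767
= 0.6233

0.6233


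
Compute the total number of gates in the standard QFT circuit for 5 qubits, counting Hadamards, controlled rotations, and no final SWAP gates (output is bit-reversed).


Hadamard gates: 5
Controlled rotations: n*(n-1)/2 = 5*4/2 = 10
SWAP gates: 0 (omitted)
Total = 5 + 10
= 15

15


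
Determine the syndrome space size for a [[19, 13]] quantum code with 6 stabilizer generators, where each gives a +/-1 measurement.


Each stabilizer generator gives a binary (+1 or -1) measurement outcome.
With 6 independent generators:
Total syndromes = 2^6
= 64

64


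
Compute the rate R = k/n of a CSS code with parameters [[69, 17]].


Code rate R = k/n
= 17/69
= 0.2464

0.2464


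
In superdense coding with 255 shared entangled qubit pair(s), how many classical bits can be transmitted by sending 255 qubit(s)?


Superdense coding allows 2 classical bits per shared entangled pair.
255 pair(s) -> 2 * 255 = 510 classical bits

510


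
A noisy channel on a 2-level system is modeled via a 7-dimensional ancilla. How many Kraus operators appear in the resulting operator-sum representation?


Tracing out the environment in an orthonormal basis {|i>_E} gives Kraus operators K_i = <i|_E U |0>_E.
Number of Kraus operators = dim(H_env) = d_env
= 7

7


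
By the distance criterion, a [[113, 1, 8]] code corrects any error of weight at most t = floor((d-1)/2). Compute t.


Code parameters: [[113, 1, 8]], distance d = 8.
Number of correctable errors = floor((d-1)/2)
= floor((8 - 1)/2)
= floor(7/2)
= 3

3


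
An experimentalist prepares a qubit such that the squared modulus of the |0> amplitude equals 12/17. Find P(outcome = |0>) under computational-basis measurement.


|alpha|^2 = 12/17 = 0.7059
|beta|^2 = 1 - 12/17 = 5/17 = 0.2941
P(|0>) = |alpha|^2 = 0.7059

0.7059


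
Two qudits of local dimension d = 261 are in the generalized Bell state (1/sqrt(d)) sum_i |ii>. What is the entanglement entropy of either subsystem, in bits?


For a maximally entangled state in d x d:
S = log2(d) = log2(261)
= 8.0279

8.0279


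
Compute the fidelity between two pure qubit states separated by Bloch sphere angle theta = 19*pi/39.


For states separated by angle theta on Bloch sphere:
F = cos^2(theta/2)
theta = 19*pi/39 = 1.5305
theta/2 = 0.7653
cos(theta/2) = 0.7212
F = 0.5201

0.5201


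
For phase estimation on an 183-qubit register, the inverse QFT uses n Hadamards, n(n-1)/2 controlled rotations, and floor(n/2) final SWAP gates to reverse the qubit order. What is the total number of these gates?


Hadamard gates: 183
Controlled rotations: n*(n-1)/2 = 183*182/2 = 16653
SWAP gates: floor(n/2) = floor(183/2) = 91
Total = 183 + 16653 + 91
= 16927

16927


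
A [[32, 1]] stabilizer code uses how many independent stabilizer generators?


For an [[n,k]] stabilizer code:
Number of stabilizer generators = n - k
= 32 - 1
= 31

31


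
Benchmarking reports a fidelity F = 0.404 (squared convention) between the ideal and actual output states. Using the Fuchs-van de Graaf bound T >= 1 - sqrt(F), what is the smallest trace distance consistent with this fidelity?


Fuchs-van de Graaf (squared-fidelity convention): 1 - sqrt(F) <= T <= sqrt(1 - F).
Lower bound: T >= 1 - sqrt(F)
sqrt(F) = sqrt(0.404) = 0.6356
T >= 1 - 0.6356
T >= 0.3644

0.3644


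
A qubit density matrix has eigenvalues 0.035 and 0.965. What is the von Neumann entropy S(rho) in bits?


S = -p*log2(p) - (1-p)*log2(1-p)
p = 0.0350, 1-p = 0.9650
= -0.0350 * log2(0.0350) - 0.9650 * log2(0.9650)
= -(-0.1693) - (-0.0496)
= 0.2189

0.2189


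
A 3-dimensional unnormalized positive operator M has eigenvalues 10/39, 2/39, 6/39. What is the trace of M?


tr(M) = sum of eigenvalues
= 10/39 + 2/39 + 6/39
= 18/39
= 0.4615

0.4615


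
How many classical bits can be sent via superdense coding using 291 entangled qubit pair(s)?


Superdense coding allows 2 classical bits per shared entangled pair.
291 pair(s) -> 2 * 291 = 582 classical bits

582


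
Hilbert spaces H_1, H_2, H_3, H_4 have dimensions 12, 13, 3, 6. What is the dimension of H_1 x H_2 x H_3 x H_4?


dim(H_1 x H_2 x H_3 x H_4) = 12 * 13 * 3 * 6
= 156 * 3 * 6
= 468 * 6
= 2808

2808


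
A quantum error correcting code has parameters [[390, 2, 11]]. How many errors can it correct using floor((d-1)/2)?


Code parameters: [[390, 2, 11]], distance d = 11.
Number of correctable errors = floor((d-1)/2)
= floor((11 - 1)/2)
= floor(10/2)
= 5

5


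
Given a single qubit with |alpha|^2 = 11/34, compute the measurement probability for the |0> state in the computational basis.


|alpha|^2 = 11/34 = 0.3235
|beta|^2 = 1 - 11/34 = 23/34 = 0.6765
P(|0>) = |alpha|^2 = 0.3235

0.3235


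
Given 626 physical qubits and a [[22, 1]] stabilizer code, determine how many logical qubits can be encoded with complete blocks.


Each code block uses 22 physical qubits for 1 logical qubit(s).
Number of complete blocks = floor(626 / 22) = 28
Logical qubits = 28 * 1
= 28

28


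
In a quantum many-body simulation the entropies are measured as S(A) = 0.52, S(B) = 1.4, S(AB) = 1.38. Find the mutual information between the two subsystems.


I(A:B) = S(A) + S(B) - S(AB)
= 0.52 + 1.4 - 1.38
= 0.5400

0.5400


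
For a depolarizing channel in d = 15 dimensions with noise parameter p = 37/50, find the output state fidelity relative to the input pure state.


F = (1-p) + p/d
= (1 - 0.7400) + 0.7400/15
= 0.2600 + 0.0493
= 0.3093

0.3093


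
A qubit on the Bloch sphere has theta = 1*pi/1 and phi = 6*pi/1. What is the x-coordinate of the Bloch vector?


theta = 3.1416, phi = 18.8496
r_x = sin(theta)*cos(phi) = 0.0000 * 1.0000
r_x = 0.0000

0.0000


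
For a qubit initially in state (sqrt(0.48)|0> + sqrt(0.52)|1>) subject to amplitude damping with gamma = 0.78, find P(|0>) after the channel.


For amplitude damping with parameter gamma on state sqrt(a)|0> + sqrt(b)|1>:
alpha^2 = 0.48, beta^2 = 0.52
P(|0>) = alpha^2 + gamma * beta^2
= 0.48 + 0.78 * 0.52
= 0.48 + 0.4056
= 0.8856

0.8856


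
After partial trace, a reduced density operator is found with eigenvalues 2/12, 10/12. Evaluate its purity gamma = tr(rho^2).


tr(rho^2) = sum of eigenvalues squared
= (2/12)^2 + (10/12)^2
= (4 + 100) / 144
= 104/144
= 0.7222

0.7222


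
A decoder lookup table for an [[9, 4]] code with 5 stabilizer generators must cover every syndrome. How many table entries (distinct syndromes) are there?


Each stabilizer generator gives a binary (+1 or -1) measurement outcome.
With 5 independent generators:
Total syndromes = 2^5
= 32

32


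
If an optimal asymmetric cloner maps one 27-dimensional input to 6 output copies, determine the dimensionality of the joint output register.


Output space = H^(tensor 6) where dim(H) = 27
dim = 27^6
= 729 (after 2 factors)
= 19683 (after 3 factors)
= 531441 (after 4 factors)
= 14348907 (after 5 factors)
= 387420489 (after 6 factors)
= 387420489

387420489


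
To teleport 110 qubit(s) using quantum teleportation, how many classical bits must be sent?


Quantum teleportation requires 2 classical bits per qubit teleported.
110 qubit(s) -> 2 * 110 = 220 classical bits

220


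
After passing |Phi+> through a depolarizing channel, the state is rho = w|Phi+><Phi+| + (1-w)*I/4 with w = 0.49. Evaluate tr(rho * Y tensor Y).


|Phi+> = (|00> + |11>)/sqrt(2)
For the pure Bell state, <Y_A Y_B> = -1 (Bell-state Pauli correlator).
The maximally-mixed part I/4 has tr(I/4 * P tensor P) = 0 for any traceless Pauli P.
So <Y_A Y_B>_rho = w * (-1) + (1 - w) * 0
= 0.49 * (-1)
= -0.4900

-0.4900


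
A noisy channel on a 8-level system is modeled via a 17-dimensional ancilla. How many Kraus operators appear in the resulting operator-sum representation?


Tracing out the environment in an orthonormal basis {|i>_E} gives Kraus operators K_i = <i|_E U |0>_E.
Number of Kraus operators = dim(H_env) = d_env
= 17

17


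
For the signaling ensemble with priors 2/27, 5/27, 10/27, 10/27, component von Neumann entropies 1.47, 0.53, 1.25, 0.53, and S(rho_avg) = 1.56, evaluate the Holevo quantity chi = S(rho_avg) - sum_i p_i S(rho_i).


chi = S(rho) - sum_i p_i * S(rho_i)
Weighted entropy = 2/27 * 1.47 + 5/27 * 0.53 + 10/27 * 1.25 + 10/27 * 0.53
= 0.8663
chi = 1.56 - 0.8663
= 0.6937

0.6937


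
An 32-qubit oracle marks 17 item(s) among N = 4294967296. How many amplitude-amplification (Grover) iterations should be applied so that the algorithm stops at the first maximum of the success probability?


After j Grover iterations the success probability is P(j) = sin^2((2j+1)*theta), where sin(theta) = sqrt(k/N).
N = 2^32 = 4294967296, k = 17
sin(theta) = sqrt(k/N) = 6.291359902e-05
theta = arcsin(sqrt(k/N)) = 6.291359907e-05 rad
P(j) reaches its first maximum when (2j+1)*theta is as close as possible to pi/2, i.e. j = round(pi/(4*theta) - 1/2).
pi/(4*theta) - 1/2 = 12483.2583
(For comparison, the common estimate pi/4 * sqrt(N/k) = 12483.7583; the exact maximiser is used here.)
Optimal iterations = 12483

12483


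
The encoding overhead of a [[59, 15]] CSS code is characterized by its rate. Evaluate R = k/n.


Code rate R = k/n
= 15/59
= 0.2542

0.2542


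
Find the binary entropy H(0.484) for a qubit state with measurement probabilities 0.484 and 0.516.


S = -p*log2(p) - (1-p)*log2(1-p)
p = 0.4840, 1-p = 0.5160
= -0.4840 * log2(0.4840) - 0.5160 * log2(0.5160)
= -(-0.5067) - (-0.4926)
= 0.9993

0.9993


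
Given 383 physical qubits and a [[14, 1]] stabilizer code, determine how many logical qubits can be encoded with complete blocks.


Each code block uses 14 physical qubits for 1 logical qubit(s).
Number of complete blocks = floor(383 / 14) = 27
Logical qubits = 27 * 1
= 27

27


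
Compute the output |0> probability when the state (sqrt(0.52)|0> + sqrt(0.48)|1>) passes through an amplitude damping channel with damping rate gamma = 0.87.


For amplitude damping with parameter gamma on state sqrt(a)|0> + sqrt(b)|1>:
alpha^2 = 0.52, beta^2 = 0.48
P(|0>) = alpha^2 + gamma * beta^2
= 0.52 + 0.87 * 0.48
= 0.52 + 0.4176
= 0.9376

0.9376


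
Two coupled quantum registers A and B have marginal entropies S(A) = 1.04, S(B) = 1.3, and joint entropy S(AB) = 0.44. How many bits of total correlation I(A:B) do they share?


I(A:B) = S(A) + S(B) - S(AB)
= 1.04 + 1.3 - 0.44
= 1.9000

1.9000


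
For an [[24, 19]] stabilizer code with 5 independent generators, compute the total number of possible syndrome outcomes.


Each stabilizer generator gives a binary (+1 or -1) measurement outcome.
With 5 independent generators:
Total syndromes = 2^5
= 32

32


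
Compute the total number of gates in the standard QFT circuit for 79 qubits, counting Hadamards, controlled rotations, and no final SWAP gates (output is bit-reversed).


Hadamard gates: 79
Controlled rotations: n*(n-1)/2 = 79*78/2 = 3081
SWAP gates: 0 (omitted)
Total = 79 + 3081
= 3160

3160


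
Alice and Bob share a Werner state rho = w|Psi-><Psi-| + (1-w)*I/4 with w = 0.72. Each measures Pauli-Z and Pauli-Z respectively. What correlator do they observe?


|Psi-> = (|01> - |10>)/sqrt(2)
For the pure Bell state, <Z_A Z_B> = -1 (Bell-state Pauli correlator).
The maximally-mixed part I/4 has tr(I/4 * P tensor P) = 0 for any traceless Pauli P.
So <Z_A Z_B>_rho = w * (-1) + (1 - w) * 0
= 0.72 * (-1)
= -0.7200

-0.7200


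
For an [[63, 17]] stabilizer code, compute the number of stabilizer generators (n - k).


For an [[n,k]] stabilizer code:
Number of stabilizer generators = n - k
= 63 - 17
= 46

46


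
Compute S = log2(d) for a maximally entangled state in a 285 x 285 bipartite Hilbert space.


For a maximally entangled state in d x d:
S = log2(d) = log2(285)
= 8.1548

8.1548


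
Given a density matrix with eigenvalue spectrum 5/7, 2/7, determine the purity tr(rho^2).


tr(rho^2) = sum of eigenvalues squared
= (5/7)^2 + (2/7)^2
= (25 + 4) / 49
= 29/49
= 0.5918

0.5918


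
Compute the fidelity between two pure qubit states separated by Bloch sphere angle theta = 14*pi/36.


For states separated by angle theta on Bloch sphere:
F = cos^2(theta/2)
theta = 14*pi/36 = 1.2217
theta/2 = 0.6109
cos(theta/2) = 0.8192
F = 0.6710

0.6710


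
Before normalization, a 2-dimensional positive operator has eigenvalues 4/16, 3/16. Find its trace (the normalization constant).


tr(M) = sum of eigenvalues
= 4/16 + 3/16
= 7/16
= 0.4375

0.4375


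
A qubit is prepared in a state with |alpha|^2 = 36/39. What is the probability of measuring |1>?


|alpha|^2 = 36/39 = 0.9231
|beta|^2 = 1 - 36/39 = 3/39 = 0.0769
P(|1>) = |beta|^2 = 0.0769

0.0769


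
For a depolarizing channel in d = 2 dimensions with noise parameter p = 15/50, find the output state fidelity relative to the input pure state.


F = (1-p) + p/d
= (1 - 0.3000) + 0.3000/2
= 0.7000 + 0.1500
= 0.8500

0.8500


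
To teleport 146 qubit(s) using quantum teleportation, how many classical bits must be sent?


Quantum teleportation requires 2 classical bits per qubit teleported.
146 qubit(s) -> 2 * 146 = 292 classical bits

292


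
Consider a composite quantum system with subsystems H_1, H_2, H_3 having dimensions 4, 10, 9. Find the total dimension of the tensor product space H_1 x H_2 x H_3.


dim(H_1 x H_2 x H_3) = 4 * 10 * 9
= 40 * 9
= 360

360


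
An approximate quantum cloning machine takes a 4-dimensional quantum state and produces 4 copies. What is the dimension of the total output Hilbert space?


Output space = H^(tensor 4) where dim(H) = 4
dim = 4^4
= 16 (after 2 factors)
= 64 (after 3 factors)
= 256 (after 4 factors)
= 256

256


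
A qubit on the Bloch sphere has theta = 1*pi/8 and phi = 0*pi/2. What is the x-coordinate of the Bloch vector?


theta = 0.3927, phi = 0.0000
r_x = sin(theta)*cos(phi) = 0.3827 * 1.0000
r_x = 0.3827

0.3827


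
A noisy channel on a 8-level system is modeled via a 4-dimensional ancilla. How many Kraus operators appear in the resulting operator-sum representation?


Tracing out the environment in an orthonormal basis {|i>_E} gives Kraus operators K_i = <i|_E U |0>_E.
Number of Kraus operators = dim(H_env) = d_env
= 4

4


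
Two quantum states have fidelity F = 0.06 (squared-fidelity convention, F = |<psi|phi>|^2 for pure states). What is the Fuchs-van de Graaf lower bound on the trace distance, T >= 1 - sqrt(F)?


Fuchs-van de Graaf (squared-fidelity convention): 1 - sqrt(F) <= T <= sqrt(1 - F).
Lower bound: T >= 1 - sqrt(F)
sqrt(F) = sqrt(0.06) = 0.2449
T >= 1 - 0.2449
T >= 0.7551

0.7551


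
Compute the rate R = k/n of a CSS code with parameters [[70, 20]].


Code rate R = k/n
= 20/70
= 0.2857

0.2857


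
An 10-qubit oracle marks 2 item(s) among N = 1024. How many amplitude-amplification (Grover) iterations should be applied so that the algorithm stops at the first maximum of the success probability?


After j Grover iterations the success probability is P(j) = sin^2((2j+1)*theta), where sin(theta) = sqrt(k/N).
N = 2^10 = 1024, k = 2
sin(theta) = sqrt(k/N) = 0.04419417382
theta = arcsin(sqrt(k/N)) = 0.04420857261 rad
P(j) reaches its first maximum when (2j+1)*theta is as close as possible to pi/2, i.e. j = round(pi/(4*theta) - 1/2).
pi/(4*theta) - 1/2 = 17.2657
(For comparison, the common estimate pi/4 * sqrt(N/k) = 17.7715; the exact maximiser is used here.)
Optimal iterations = 17

17


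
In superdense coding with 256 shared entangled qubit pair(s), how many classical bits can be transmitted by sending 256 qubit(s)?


Superdense coding allows 2 classical bits per shared entangled pair.
256 pair(s) -> 2 * 256 = 512 classical bits

512


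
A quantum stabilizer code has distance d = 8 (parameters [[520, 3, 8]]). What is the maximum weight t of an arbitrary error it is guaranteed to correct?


Code parameters: [[520, 3, 8]], distance d = 8.
Number of correctable errors = floor((d-1)/2)
= floor((8 - 1)/2)
= floor(7/2)
= 3

3


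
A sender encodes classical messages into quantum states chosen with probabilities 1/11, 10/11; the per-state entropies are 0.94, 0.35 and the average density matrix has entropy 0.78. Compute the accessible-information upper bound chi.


chi = S(rho) - sum_i p_i * S(rho_i)
Weighted entropy = 1/11 * 0.94 + 10/11 * 0.35
= 0.4036
chi = 0.78 - 0.4036
= 0.3764

0.3764


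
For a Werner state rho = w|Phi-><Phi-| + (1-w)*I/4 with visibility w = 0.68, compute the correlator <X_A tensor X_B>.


|Phi-> = (|00> - |11>)/sqrt(2)
For the pure Bell state, <X_A X_B> = -1 (Bell-state Pauli correlator).
The maximally-mixed part I/4 has tr(I/4 * P tensor P) = 0 for any traceless Pauli P.
So <X_A X_B>_rho = w * (-1) + (1 - w) * 0
= 0.68 * (-1)
= -0.6800

-0.6800


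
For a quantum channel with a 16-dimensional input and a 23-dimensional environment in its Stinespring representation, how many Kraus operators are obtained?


Tracing out the environment in an orthonormal basis {|i>_E} gives Kraus operators K_i = <i|_E U |0>_E.
Number of Kraus operators = dim(H_env) = d_env
= 23

23


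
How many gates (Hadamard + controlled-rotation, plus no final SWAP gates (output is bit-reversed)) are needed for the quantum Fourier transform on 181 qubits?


Hadamard gates: 181
Controlled rotations: n*(n-1)/2 = 181*180/2 = 16290
SWAP gates: 0 (omitted)
Total = 181 + 16290
= 16471

16471


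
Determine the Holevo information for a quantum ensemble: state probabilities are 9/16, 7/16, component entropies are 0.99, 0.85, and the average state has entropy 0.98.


chi = S(rho) - sum_i p_i * S(rho_i)
Weighted entropy = 9/16 * 0.99 + 7/16 * 0.85
= 0.9287
chi = 0.98 - 0.9287
= 0.0513

0.0513


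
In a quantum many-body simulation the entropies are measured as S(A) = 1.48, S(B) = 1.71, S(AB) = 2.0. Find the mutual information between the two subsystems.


I(A:B) = S(A) + S(B) - S(AB)
= 1.48 + 1.71 - 2.0
= 1.1900

1.1900


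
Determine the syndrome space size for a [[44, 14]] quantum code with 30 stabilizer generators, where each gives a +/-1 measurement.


Each stabilizer generator gives a binary (+1 or -1) measurement outcome.
With 30 independent generators:
Total syndromes = 2^30
= 1073741824

1073741824


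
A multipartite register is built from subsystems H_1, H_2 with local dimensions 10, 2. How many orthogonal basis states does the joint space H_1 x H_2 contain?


dim(H_1 x H_2) = 10 * 2
= 20

20


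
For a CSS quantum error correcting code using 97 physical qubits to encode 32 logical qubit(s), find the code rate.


Code rate R = k/n
= 32/97
= 0.3299

0.3299


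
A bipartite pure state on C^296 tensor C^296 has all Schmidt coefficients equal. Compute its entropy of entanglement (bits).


For a maximally entangled state in d x d:
S = log2(d) = log2(296)
= 8.2095

8.2095


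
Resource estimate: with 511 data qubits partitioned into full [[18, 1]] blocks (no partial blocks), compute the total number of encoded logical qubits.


Each code block uses 18 physical qubits for 1 logical qubit(s).
Number of complete blocks = floor(511 / 18) = 28
Logical qubits = 28 * 1
= 28

28


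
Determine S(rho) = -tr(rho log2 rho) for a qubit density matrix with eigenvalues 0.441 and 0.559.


S = -p*log2(p) - (1-p)*log2(1-p)
p = 0.4410, 1-p = 0.5590
= -0.4410 * log2(0.4410) - 0.5590 * log2(0.5590)
= -(-0.5209) - (-0.4690)
= 0.9899

0.9899


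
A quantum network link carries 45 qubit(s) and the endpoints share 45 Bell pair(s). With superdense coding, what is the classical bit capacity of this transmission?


Superdense coding allows 2 classical bits per shared entangled pair.
45 pair(s) -> 2 * 45 = 90 classical bits

90


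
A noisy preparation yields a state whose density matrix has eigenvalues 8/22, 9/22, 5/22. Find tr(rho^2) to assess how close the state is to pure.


tr(rho^2) = sum of eigenvalues squared
= (8/22)^2 + (9/22)^2 + (5/22)^2
= (64 + 81 + 25) / 484
= 170/484
= 0.3512

0.3512


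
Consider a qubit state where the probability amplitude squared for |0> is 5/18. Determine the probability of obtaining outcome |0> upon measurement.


|alpha|^2 = 5/18 = 0.2778
|beta|^2 = 1 - 5/18 = 13/18 = 0.7222
P(|0>) = |alpha|^2 = 0.2778

0.2778


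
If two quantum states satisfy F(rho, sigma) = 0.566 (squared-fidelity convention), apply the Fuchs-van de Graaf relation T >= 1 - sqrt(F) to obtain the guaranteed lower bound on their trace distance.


Fuchs-van de Graaf (squared-fidelity convention): 1 - sqrt(F) <= T <= sqrt(1 - F).
Lower bound: T >= 1 - sqrt(F)
sqrt(F) = sqrt(0.566) = 0.7523
T >= 1 - 0.7523
T >= 0.2477

0.2477


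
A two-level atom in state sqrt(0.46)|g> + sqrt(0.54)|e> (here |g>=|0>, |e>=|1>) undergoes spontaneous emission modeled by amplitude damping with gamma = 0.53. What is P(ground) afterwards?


For amplitude damping with parameter gamma on state sqrt(a)|0> + sqrt(b)|1>:
alpha^2 = 0.46, beta^2 = 0.54
P(|0>) = alpha^2 + gamma * beta^2
= 0.46 + 0.53 * 0.54
= 0.46 + 0.2862
= 0.7462

0.7462


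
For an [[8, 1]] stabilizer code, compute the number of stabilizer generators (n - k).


For an [[n,k]] stabilizer code:
Number of stabilizer generators = n - k
= 8 - 1
= 7

7


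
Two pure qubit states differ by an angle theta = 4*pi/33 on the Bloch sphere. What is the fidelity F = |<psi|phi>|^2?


For states separated by angle theta on Bloch sphere:
F = cos^2(theta/2)
theta = 4*pi/33 = 0.3808
theta/2 = 0.1904
cos(theta/2) = 0.9819
F = 0.9642

0.9642


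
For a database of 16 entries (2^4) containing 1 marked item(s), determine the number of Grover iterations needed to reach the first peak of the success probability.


After j Grover iterations the success probability is P(j) = sin^2((2j+1)*theta), where sin(theta) = sqrt(k/N).
N = 2^4 = 16, k = 1
sin(theta) = sqrt(k/N) = 0.25
theta = arcsin(sqrt(k/N)) = 0.2526802551 rad
P(j) reaches its first maximum when (2j+1)*theta is as close as possible to pi/2, i.e. j = round(pi/(4*theta) - 1/2).
pi/(4*theta) - 1/2 = 2.6083
(For comparison, the common estimate pi/4 * sqrt(N/k) = 3.1416; the exact maximiser is used here.)
Optimal iterations = 3

3


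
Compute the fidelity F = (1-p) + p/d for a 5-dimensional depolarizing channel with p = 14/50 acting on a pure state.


F = (1-p) + p/d
= (1 - 0.2800) + 0.2800/5
= 0.7200 + 0.0560
= 0.7760

0.7760


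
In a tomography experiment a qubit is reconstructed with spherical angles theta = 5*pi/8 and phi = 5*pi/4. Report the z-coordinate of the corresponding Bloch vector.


theta = 1.9635, phi = 3.9270
r_z = cos(theta) = -0.3827

-0.3827


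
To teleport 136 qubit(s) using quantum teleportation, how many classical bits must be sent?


Quantum teleportation requires 2 classical bits per qubit teleported.
136 qubit(s) -> 2 * 136 = 272 classical bits

272


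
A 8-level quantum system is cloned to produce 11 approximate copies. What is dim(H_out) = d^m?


Output space = H^(tensor 11) where dim(H) = 8
dim = 8^11
= 64 (after 2 factors)
= 512 (after 3 factors)
= 4096 (after 4 factors)
= 32768 (after 5 factors)
= 262144 (after 6 factors)
= 2097152 (after 7 factors)
= 16777216 (after 8 factors)
= 134217728 (after 9 factors)
= 1073741824 (after 10 factors)
= 8589934592 (after 11 factors)
= 8589934592

8589934592


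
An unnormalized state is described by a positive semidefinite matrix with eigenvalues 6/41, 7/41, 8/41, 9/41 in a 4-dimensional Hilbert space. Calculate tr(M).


tr(M) = sum of eigenvalues
= 6/41 + 7/41 + 8/41 + 9/41
= 30/41
= 0.7317

0.7317


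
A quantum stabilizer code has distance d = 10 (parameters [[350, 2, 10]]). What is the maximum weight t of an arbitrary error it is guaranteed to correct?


Code parameters: [[350, 2, 10]], distance d = 10.
Number of correctable errors = floor((d-1)/2)
= floor((10 - 1)/2)
= floor(9/2)
= 4

4


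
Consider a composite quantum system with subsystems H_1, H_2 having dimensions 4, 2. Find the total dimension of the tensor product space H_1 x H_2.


dim(H_1 x H_2) = 4 * 2
= 8

8


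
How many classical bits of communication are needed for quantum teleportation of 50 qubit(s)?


Quantum teleportation requires 2 classical bits per qubit teleported.
50 qubit(s) -> 2 * 50 = 100 classical bits

100


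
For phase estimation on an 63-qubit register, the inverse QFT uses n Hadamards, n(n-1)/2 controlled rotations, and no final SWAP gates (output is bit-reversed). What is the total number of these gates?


Hadamard gates: 63
Controlled rotations: n*(n-1)/2 = 63*62/2 = 1953
SWAP gates: 0 (omitted)
Total = 63 + 1953
= 2016

2016


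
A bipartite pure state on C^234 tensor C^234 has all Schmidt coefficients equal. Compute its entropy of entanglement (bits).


For a maximally entangled state in d x d:
S = log2(d) = log2(234)
= 7.8704

7.8704


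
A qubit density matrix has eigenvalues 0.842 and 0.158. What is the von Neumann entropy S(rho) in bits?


S = -p*log2(p) - (1-p)*log2(1-p)
p = 0.8420, 1-p = 0.1580
= -0.8420 * log2(0.8420) - 0.1580 * log2(0.1580)
= -(-0.2089) - (-0.4206)
= 0.6295

0.6295


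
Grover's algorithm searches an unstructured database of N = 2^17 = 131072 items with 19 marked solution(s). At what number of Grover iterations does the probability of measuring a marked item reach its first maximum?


After j Grover iterations the success probability is P(j) = sin^2((2j+1)*theta), where sin(theta) = sqrt(k/N).
N = 2^17 = 131072, k = 19
sin(theta) = sqrt(k/N) = 0.0120398711
theta = arcsin(sqrt(k/N)) = 0.012040162 rad
P(j) reaches its first maximum when (2j+1)*theta is as close as possible to pi/2, i.e. j = round(pi/(4*theta) - 1/2).
pi/(4*theta) - 1/2 = 64.7315
(For comparison, the common estimate pi/4 * sqrt(N/k) = 65.2331; the exact maximiser is used here.)
Optimal iterations = 65

65


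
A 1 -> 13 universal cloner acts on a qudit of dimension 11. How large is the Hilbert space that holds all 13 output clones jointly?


Output space = H^(tensor 13) where dim(H) = 11
dim = 11^13
= 121 (after 2 factors)
= 1331 (after 3 factors)
= 14641 (after 4 factors)
= 161051 (after 5 factors)
= 1771561 (after 6 factors)
= 19487171 (after 7 factors)
= 214358881 (after 8 factors)
= 2357947691 (after 9 factors)
= 25937424601 (after 10 factors)
= 285311670611 (after 11 factors)
= 3138428376721 (after 12 factors)
= 34522712143931 (after 13 factors)
= 34522712143931

34522712143931


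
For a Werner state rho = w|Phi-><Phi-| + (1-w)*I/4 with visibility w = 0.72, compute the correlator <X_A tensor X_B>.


|Phi-> = (|00> - |11>)/sqrt(2)
For the pure Bell state, <X_A X_B> = -1 (Bell-state Pauli correlator).
The maximally-mixed part I/4 has tr(I/4 * P tensor P) = 0 for any traceless Pauli P.
So <X_A X_B>_rho = w * (-1) + (1 - w) * 0
= 0.72 * (-1)
= -0.7200

-0.7200


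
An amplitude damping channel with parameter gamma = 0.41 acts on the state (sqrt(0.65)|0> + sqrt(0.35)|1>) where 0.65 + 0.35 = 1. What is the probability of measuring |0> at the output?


For amplitude damping with parameter gamma on state sqrt(a)|0> + sqrt(b)|1>:
alpha^2 = 0.65, beta^2 = 0.35
P(|0>) = alpha^2 + gamma * beta^2
= 0.65 + 0.41 * 0.35
= 0.65 + 0.1435
= 0.7935

0.7935


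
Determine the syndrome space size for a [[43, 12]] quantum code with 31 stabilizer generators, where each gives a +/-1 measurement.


Each stabilizer generator gives a binary (+1 or -1) measurement outcome.
With 31 independent generators:
Total syndromes = 2^31
= 2147483648

2147483648


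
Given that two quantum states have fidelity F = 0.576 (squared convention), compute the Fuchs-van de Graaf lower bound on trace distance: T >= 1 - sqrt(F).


Fuchs-van de Graaf (squared-fidelity convention): 1 - sqrt(F) <= T <= sqrt(1 - F).
Lower bound: T >= 1 - sqrt(F)
sqrt(F) = sqrt(0.576) = 0.7589
T >= 1 - 0.7589
T >= 0.2411

0.2411


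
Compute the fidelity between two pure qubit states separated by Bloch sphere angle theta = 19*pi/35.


For states separated by angle theta on Bloch sphere:
F = cos^2(theta/2)
theta = 19*pi/35 = 1.7054
theta/2 = 0.8527
cos(theta/2) = 0.6579
F = 0.4329

0.4329


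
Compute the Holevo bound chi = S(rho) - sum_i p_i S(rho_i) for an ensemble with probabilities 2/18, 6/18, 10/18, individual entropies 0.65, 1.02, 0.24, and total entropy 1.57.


chi = S(rho) - sum_i p_i * S(rho_i)
Weighted entropy = 2/18 * 0.65 + 6/18 * 1.02 + 10/18 * 0.24
= 0.5456
chi = 1.57 - 0.5456
= 1.0244

1.0244


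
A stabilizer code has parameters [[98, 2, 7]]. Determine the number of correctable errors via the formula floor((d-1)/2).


Code parameters: [[98, 2, 7]], distance d = 7.
Number of correctable errors = floor((d-1)/2)
= floor((7 - 1)/2)
= floor(6/2)
= 3

3


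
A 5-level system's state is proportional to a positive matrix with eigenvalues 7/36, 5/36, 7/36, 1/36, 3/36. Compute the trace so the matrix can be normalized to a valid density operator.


tr(M) = sum of eigenvalues
= 7/36 + 5/36 + 7/36 + 1/36 + 3/36
= 23/36
= 0.6389

0.6389


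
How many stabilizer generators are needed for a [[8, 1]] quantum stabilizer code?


For an [[n,k]] stabilizer code:
Number of stabilizer generators = n - k
= 8 - 1
= 7

7


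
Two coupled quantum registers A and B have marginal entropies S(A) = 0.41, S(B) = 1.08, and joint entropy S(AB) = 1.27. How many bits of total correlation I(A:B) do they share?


I(A:B) = S(A) + S(B) - S(AB)
= 0.41 + 1.08 - 1.27
= 0.2200

0.2200


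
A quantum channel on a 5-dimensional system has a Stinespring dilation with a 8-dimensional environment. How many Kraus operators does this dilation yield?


Tracing out the environment in an orthonormal basis {|i>_E} gives Kraus operators K_i = <i|_E U |0>_E.
Number of Kraus operators = dim(H_env) = d_env
= 8

8


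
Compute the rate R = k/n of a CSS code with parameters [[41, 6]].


Code rate R = k/n
= 6/41
= 0.1463

0.1463
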